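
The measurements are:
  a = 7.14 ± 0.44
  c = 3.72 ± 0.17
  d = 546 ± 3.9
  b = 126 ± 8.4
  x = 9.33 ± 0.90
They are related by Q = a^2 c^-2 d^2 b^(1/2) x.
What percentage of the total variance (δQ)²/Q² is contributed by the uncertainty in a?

44.5%

(δQ/Q)² = (2·δa/a)² + (-2·δc/c)² + (2·δd/d)² + (½·δb/b)² + (1·δx/x)²
  a term: (2×0.0616)² = 0.0152
  c term: (-2×0.0457)² = 0.00835
  d term: (2×0.00714)² = 0.000204
  b term: (0.5×0.0667)² = 0.00111
  x term: (1×0.0965)² = 0.00931
Total = 0.0342. Share from a = 0.0152/0.0342 = 0.445.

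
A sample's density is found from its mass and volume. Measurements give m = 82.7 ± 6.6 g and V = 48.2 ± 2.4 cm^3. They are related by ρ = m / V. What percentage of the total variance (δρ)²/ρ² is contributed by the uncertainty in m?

72.0%

(δρ/ρ)² = (1·δm/m)² + (-1·δV/V)²
  m term: (1×0.0798)² = 0.00637
  V term: (-1×0.0498)² = 0.00248
Total = 0.00885. Share from m = 0.00637/0.00885 = 0.720.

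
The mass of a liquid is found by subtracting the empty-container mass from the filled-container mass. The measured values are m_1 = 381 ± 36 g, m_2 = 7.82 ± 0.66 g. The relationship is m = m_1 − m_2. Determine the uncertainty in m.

m is a linear combination, so absolute uncertainties add in quadrature:
  (δm_1)² = 1300;  (δm_2)² = 0.436
δm = √(1300) = 36.0 g

36.0 g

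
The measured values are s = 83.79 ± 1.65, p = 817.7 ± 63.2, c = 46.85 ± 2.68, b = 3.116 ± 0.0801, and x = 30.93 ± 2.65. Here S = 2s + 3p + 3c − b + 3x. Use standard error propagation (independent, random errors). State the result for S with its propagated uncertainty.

2851 ± 190

S is a linear combination, so absolute uncertainties add in quadrature:
  (2·δs)² = 10.9;  (3·δp)² = 35900;  (3·δc)² = 64.6;  (δb)² = 0.00642;  (3·δx)² = 63.2
δS = √(36100) = 190
S = 2851.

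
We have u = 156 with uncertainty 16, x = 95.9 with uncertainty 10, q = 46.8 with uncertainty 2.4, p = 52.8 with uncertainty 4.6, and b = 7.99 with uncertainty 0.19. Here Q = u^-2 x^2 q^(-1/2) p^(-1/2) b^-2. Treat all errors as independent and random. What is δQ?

Each factor contributes (exponent × relative error)² to (δQ/Q)²:
  (-2·δu/u)² = (-2×0.103)² = 0.0421;  (2·δx/x)² = (2×0.104)² = 0.0435;  (−½·δq/q)² = (-0.5×0.0513)² = 0.000657;  (−½·δp/p)² = (-0.5×0.0871)² = 0.00190;  (-2·δb/b)² = (-2×0.0238)² = 0.00226
δQ/Q = √(0.0904) = 0.301
Q = 0.000119, so δQ = 0.301 × 0.000119 = 3.58e-05.

3.58e-05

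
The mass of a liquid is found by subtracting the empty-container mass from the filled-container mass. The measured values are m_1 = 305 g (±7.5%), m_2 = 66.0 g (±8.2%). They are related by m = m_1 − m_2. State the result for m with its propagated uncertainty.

239 ± 23.5 g

Each term contributes (cᵢ δxᵢ)² to (δm)²:
  (δm_1)² = 523;  (δm_2)² = 29.3
δm = √(553) = 23.5 g
m = 239 g.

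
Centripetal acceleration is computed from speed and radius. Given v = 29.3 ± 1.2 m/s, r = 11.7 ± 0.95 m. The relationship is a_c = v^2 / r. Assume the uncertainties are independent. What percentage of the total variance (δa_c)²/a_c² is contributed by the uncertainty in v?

(δa_c/a_c)² = (2·δv/v)² + (-1·δr/r)²
  v term: (2×0.0410)² = 0.00671
  r term: (-1×0.0812)² = 0.00659
Total = 0.0133. Share from v = 0.00671/0.0133 = 0.504.

50.4%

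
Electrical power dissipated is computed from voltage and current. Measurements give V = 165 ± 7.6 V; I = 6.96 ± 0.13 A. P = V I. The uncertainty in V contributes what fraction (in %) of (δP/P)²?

(δP/P)² = (1·δV/V)² + (1·δI/I)²
  V term: (1×0.0461)² = 0.00212
  I term: (1×0.0187)² = 0.000349
Total = 0.00247. Share from V = 0.00212/0.00247 = 0.859.

85.9%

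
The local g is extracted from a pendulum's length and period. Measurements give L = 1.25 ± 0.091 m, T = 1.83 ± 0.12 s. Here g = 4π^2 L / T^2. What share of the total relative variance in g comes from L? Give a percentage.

23.6%

(δg/g)² = (1·δL/L)² + (-2·δT/T)²
  L term: (1×0.0728)² = 0.00530
  T term: (-2×0.0656)² = 0.0172
Total = 0.0225. Share from L = 0.00530/0.0225 = 0.236.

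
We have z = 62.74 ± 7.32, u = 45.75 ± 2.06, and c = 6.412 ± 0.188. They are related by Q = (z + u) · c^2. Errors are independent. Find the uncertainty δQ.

Let w = z + u = 108.5. δw = √(δz² + δu²) = √(53.6 + 4.24) = 7.60, so δw/w = 0.0701.
Q is then a monomial in w, c:
δQ/Q = √((δw/w)² + (2·δc/c)²) = √(0.00491 + 0.00344) = 0.0914
Q = 4460, so δQ = 0.0914 × 4460 = 408.

408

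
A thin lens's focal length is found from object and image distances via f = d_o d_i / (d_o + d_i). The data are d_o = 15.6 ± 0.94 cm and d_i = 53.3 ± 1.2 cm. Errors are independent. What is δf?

0.566 cm

∂f/∂d_o = (d_i/(d_o+d_i))² = 0.598;  ∂f/∂d_i = (d_o/(d_o+d_i))² = 0.0513
δf = √((∂f/∂d_o · δd_o)² + (∂f/∂d_i · δd_i)²) = √(0.316 + 0.00378) = 0.566 cm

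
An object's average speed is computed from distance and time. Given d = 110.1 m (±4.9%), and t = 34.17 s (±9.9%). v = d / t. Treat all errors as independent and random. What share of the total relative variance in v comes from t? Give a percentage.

80.3%

(δv/v)² = (1·δd/d)² + (-1·δt/t)²
  d term: (1×0.0490)² = 0.00240
  t term: (-1×0.0990)² = 0.00980
Total = 0.0122. Share from t = 0.00980/0.0122 = 0.803.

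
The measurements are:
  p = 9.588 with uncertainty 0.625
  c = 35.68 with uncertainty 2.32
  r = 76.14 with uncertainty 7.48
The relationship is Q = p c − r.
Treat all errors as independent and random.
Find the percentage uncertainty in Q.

Let w = p·c = 342.1. δw/w = √((1·δp/p)² + (1·δc/c)²) = √(0.00425 + 0.00423) = 0.0921, so δw = 31.5.
Q = w − r: δQ = √(δw² + δr²) = √(992 + 56.0) = 32.4
Q = 266.0, so δQ/Q = 32.4/266.0 = 0.122.

12.2%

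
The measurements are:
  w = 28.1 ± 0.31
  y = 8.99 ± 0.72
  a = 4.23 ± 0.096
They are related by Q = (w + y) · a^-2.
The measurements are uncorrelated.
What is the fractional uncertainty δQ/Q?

Let u = w + y = 37.1. δu = √(δw² + δy²) = √(0.0961 + 0.518) = 0.784, so δu/u = 0.0211.
Q is then a monomial in u, a:
δQ/Q = √((δu/u)² + (-2·δa/a)²) = √(0.000447 + 0.00206) = 0.0501

0.0501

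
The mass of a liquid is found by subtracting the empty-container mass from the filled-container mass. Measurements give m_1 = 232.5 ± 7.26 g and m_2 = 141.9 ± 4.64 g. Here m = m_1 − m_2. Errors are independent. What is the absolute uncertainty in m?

8.62 g

Each term contributes (cᵢ δxᵢ)² to (δm)²:
  (δm_1)² = 52.7;  (δm_2)² = 21.5
δm = √(74.2) = 8.62 g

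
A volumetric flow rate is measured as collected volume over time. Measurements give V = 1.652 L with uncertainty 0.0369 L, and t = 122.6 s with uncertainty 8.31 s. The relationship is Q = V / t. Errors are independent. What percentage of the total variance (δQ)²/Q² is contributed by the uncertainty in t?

90.2%

(δQ/Q)² = (1·δV/V)² + (-1·δt/t)²
  V term: (1×0.0223)² = 0.000499
  t term: (-1×0.0678)² = 0.00459
Total = 0.00509. Share from t = 0.00459/0.00509 = 0.902.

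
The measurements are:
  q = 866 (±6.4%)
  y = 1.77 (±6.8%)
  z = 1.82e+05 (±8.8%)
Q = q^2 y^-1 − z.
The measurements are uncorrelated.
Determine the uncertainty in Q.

63500

Let p = q^2·y^-1 = 4.24e+05. δp/p = √((2·δq/q)² + (-1·δy/y)²) = √(0.0164 + 0.00462) = 0.145, so δp = 61400.
Q = p − z: δQ = √(δp² + δz²) = √(3.77e+09 + 2.57e+08) = 63500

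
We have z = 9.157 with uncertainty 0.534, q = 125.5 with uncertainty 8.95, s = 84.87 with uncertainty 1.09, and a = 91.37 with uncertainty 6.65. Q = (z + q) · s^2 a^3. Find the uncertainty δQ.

Let u = z + q = 134.7. δu = √(δz² + δq²) = √(0.285 + 80.1) = 8.97, so δu/u = 0.0666.
Q is then a monomial in u, s, a:
δQ/Q = √((δu/u)² + (2·δs/s)² + (3·δa/a)²) = √(0.00443 + 0.000660 + 0.0477) = 0.230
Q = 7.399e+11, so δQ = 0.230 × 7.399e+11 = 1.7e+11.

1.7e+11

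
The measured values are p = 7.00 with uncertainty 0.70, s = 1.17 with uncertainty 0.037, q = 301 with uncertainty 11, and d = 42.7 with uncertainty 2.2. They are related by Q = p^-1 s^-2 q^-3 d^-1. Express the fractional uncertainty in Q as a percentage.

Relative error in a monomial: (δQ/Q)² = Σ (nᵢ · δxᵢ/xᵢ)².
  (-1·δp/p)² = (-1×0.100)² = 0.0100;  (-2·δs/s)² = (-2×0.0316)² = 0.00400;  (-3·δq/q)² = (-3×0.0365)² = 0.0120;  (-1·δd/d)² = (-1×0.0515)² = 0.00265
δQ/Q = √(0.0287) = 0.169

16.9%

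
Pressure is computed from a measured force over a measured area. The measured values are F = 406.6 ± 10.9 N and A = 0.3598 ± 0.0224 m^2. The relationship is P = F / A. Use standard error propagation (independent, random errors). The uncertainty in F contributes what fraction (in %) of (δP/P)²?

(δP/P)² = (1·δF/F)² + (-1·δA/A)²
  F term: (1×0.0268)² = 0.000719
  A term: (-1×0.0623)² = 0.00388
Total = 0.00459. Share from F = 0.000719/0.00459 = 0.156.

15.6%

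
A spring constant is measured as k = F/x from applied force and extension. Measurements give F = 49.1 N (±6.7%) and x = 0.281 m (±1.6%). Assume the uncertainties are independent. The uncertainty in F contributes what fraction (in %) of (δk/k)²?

(δk/k)² = (1·δF/F)² + (-1·δx/x)²
  F term: (1×0.0670)² = 0.00449
  x term: (-1×0.0160)² = 0.000256
Total = 0.00475. Share from F = 0.00449/0.00475 = 0.946.

94.6%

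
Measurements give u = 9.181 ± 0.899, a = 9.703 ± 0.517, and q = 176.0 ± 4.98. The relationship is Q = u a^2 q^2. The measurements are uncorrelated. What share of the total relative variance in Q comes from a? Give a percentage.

(δQ/Q)² = (1·δu/u)² + (2·δa/a)² + (2·δq/q)²
  u term: (1×0.0979)² = 0.00959
  a term: (2×0.0533)² = 0.0114
  q term: (2×0.0283)² = 0.00320
Total = 0.0241. Share from a = 0.0114/0.0241 = 0.470.

47.0%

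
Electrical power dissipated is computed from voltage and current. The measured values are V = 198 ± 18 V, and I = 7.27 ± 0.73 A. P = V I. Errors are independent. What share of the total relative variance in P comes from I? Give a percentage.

55.0%

(δP/P)² = (1·δV/V)² + (1·δI/I)²
  V term: (1×0.0909)² = 0.00826
  I term: (1×0.100)² = 0.0101
Total = 0.0183. Share from I = 0.0101/0.0183 = 0.550.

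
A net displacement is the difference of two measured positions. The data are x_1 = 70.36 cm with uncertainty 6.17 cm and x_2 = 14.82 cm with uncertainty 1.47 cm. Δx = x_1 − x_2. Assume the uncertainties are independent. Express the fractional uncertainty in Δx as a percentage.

Δx is a linear combination, so absolute uncertainties add in quadrature:
  (δx_1)² = 38.1;  (δx_2)² = 2.16
δΔx = √(40.2) = 6.34 cm
Δx = 55.54 cm, so δΔx/Δx = 6.34/55.54 = 0.114.

11.4%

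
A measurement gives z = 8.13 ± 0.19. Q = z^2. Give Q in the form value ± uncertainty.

66.1 ± 3.09

Q ∝ z^2, so δQ/Q = |2| · δz/z = 2 × 0.0234 = 0.0467.
Q = 66.1, so δQ = 0.0467 × 66.1 = 3.09.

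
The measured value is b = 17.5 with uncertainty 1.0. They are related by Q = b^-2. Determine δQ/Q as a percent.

Products/powers → add relative errors in quadrature, weighted by exponent:
  (-2·δb/b)² = (-2×0.0571)² = 0.0131
δQ/Q = √(0.0131) = 0.114

11.4%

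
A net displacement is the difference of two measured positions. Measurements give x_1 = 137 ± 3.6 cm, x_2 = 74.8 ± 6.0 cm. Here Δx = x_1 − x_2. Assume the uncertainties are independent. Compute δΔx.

Each term contributes (cᵢ δxᵢ)² to (δΔx)²:
  (δx_1)² = 13.0;  (δx_2)² = 36.0
δΔx = √(49.0) = 7.00 cm

7.00 cm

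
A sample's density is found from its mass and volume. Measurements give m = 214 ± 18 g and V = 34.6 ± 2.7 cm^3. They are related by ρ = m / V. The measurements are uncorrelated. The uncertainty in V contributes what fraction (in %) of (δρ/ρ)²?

46.3%

(δρ/ρ)² = (1·δm/m)² + (-1·δV/V)²
  m term: (1×0.0841)² = 0.00707
  V term: (-1×0.0780)² = 0.00609
Total = 0.0132. Share from V = 0.00609/0.0132 = 0.463.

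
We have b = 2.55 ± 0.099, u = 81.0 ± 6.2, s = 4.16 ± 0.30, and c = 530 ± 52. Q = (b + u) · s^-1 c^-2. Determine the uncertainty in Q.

Let w = b + u = 83.5. δw = √(δb² + δu²) = √(0.00980 + 38.4) = 6.20, so δw/w = 0.0742.
Q is then a monomial in w, s, c:
δQ/Q = √((δw/w)² + (-1·δs/s)² + (-2·δc/c)²) = √(0.00551 + 0.00520 + 0.0385) = 0.222
Q = 7.15e-05, so δQ = 0.222 × 7.15e-05 = 1.59e-05.

1.59e-05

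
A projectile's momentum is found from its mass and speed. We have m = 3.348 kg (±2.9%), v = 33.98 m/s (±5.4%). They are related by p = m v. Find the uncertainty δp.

Products/powers → add relative errors in quadrature, weighted by exponent:
  (1·δm/m)² = (1×0.0290)² = 0.000841;  (1·δv/v)² = (1×0.0540)² = 0.00292
δp/p = √(0.00376) = 0.0613
p = 113.8 kg·m/s, so δp = 0.0613 × 113.8 = 6.97 kg·m/s.

6.97 kg·m/s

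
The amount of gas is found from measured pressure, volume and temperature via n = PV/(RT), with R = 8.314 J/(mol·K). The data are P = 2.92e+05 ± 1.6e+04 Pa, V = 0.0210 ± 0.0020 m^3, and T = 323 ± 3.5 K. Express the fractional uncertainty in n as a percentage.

Relative error in a monomial: (δn/n)² = Σ (nᵢ · δxᵢ/xᵢ)².
  (1·δP/P)² = (1×0.0548)² = 0.00300;  (1·δV/V)² = (1×0.0952)² = 0.00907;  (-1·δT/T)² = (-1×0.0108)² = 0.000117
δn/n = √(0.0122) = 0.110

11.0%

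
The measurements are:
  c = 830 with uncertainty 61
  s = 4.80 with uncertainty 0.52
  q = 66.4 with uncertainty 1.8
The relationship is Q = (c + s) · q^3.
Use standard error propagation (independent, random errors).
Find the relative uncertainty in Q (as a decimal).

0.109

Let u = c + s = 835. δu = √(δc² + δs²) = √(3720 + 0.270) = 61.0, so δu/u = 0.0731.
Q is then a monomial in u, q:
δQ/Q = √((δu/u)² + (3·δq/q)²) = √(0.00534 + 0.00661) = 0.109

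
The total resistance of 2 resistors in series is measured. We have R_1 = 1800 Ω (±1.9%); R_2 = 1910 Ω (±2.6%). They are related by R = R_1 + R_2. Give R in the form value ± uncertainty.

3710 ± 60.3 Ω

Absolute uncertainties add in quadrature for a linear combination:
  (δR_1)² = 1170;  (δR_2)² = 2470
δR = √(3640) = 60.3 Ω
R = 3710 Ω.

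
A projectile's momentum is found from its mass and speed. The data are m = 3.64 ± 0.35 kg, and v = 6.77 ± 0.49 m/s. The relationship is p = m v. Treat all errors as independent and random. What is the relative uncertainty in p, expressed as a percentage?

12.0%

Relative error in a monomial: (δp/p)² = Σ (nᵢ · δxᵢ/xᵢ)².
  (1·δm/m)² = (1×0.0962)² = 0.00925;  (1·δv/v)² = (1×0.0724)² = 0.00524
δp/p = √(0.0145) = 0.120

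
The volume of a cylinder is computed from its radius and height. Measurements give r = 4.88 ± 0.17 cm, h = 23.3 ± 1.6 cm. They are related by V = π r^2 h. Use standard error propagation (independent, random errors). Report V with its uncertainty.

1740 ± 171 cm^3

Since V is a product/quotient, work with relative uncertainties:
  (2·δr/r)² = (2×0.0348)² = 0.00485;  (1·δh/h)² = (1×0.0687)² = 0.00472
δV/V = √(0.00957) = 0.0978
V = 1740 cm^3, so δV = 0.0978 × 1740 = 171 cm^3.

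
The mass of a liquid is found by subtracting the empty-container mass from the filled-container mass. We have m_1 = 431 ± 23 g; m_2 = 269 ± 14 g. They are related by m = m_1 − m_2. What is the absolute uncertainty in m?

26.9 g

Absolute uncertainties add in quadrature for a linear combination:
  (δm_1)² = 529;  (δm_2)² = 196
δm = √(725) = 26.9 g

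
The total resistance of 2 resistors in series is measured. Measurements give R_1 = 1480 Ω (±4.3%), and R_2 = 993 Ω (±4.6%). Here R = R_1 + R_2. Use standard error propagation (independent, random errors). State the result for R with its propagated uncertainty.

Sums and differences: (δR)² = Σ (cᵢ δxᵢ)².
  (δR_1)² = 4050;  (δR_2)² = 2090
δR = √(6140) = 78.3 Ω
R = 2470 Ω.

2470 ± 78.3 Ω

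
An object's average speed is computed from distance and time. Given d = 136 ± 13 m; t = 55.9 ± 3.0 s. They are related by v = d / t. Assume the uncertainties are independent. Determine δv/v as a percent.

11.0%

Products/powers → add relative errors in quadrature, weighted by exponent:
  (1·δd/d)² = (1×0.0956)² = 0.00914;  (-1·δt/t)² = (-1×0.0537)² = 0.00288
δv/v = √(0.0120) = 0.110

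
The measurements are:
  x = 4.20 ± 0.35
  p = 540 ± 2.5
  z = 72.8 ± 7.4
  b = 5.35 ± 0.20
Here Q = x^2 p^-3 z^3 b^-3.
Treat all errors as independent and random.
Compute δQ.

0.000103

For a monomial Q ∝ x^2, p^-3, z^3, b^-3, fractional errors add in quadrature:
  (2·δx/x)² = (2×0.0833)² = 0.0278;  (-3·δp/p)² = (-3×0.00463)² = 0.000193;  (3·δz/z)² = (3×0.102)² = 0.0930;  (-3·δb/b)² = (-3×0.0374)² = 0.0126
δQ/Q = √(0.134) = 0.365
Q = 0.000282, so δQ = 0.365 × 0.000282 = 0.000103.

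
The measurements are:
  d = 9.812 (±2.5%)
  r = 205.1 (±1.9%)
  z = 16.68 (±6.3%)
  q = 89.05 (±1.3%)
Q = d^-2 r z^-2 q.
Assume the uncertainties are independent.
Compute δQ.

Each factor contributes (exponent × relative error)² to (δQ/Q)²:
  (-2·δd/d)² = (-2×0.0250)² = 0.00250;  (1·δr/r)² = (1×0.0190)² = 0.000361;  (-2·δz/z)² = (-2×0.0630)² = 0.0159;  (1·δq/q)² = (1×0.0130)² = 0.000169
δQ/Q = √(0.0189) = 0.137
Q = 0.6819, so δQ = 0.137 × 0.6819 = 0.0938.

0.0938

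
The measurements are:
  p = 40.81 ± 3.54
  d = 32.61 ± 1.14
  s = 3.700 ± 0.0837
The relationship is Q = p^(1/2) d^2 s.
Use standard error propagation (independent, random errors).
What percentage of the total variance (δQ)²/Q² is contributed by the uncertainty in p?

(δQ/Q)² = (½·δp/p)² + (2·δd/d)² + (1·δs/s)²
  p term: (0.5×0.0867)² = 0.00188
  d term: (2×0.0350)² = 0.00489
  s term: (1×0.0226)² = 0.000512
Total = 0.00728. Share from p = 0.00188/0.00728 = 0.258.

25.8%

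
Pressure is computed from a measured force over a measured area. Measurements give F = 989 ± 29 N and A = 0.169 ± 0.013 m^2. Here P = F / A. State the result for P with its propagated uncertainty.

5850 ± 482 Pa

Products/powers → add relative errors in quadrature, weighted by exponent:
  (1·δF/F)² = (1×0.0293)² = 0.000860;  (-1·δA/A)² = (-1×0.0769)² = 0.00592
δP/P = √(0.00678) = 0.0823
P = 5850 Pa, so δP = 0.0823 × 5850 = 482 Pa.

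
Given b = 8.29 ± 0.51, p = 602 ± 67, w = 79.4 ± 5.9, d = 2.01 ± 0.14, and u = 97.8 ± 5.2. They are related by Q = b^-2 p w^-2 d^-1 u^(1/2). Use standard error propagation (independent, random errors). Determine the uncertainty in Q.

0.00161

Each factor contributes (exponent × relative error)² to (δQ/Q)²:
  (-2·δb/b)² = (-2×0.0615)² = 0.0151;  (1·δp/p)² = (1×0.111)² = 0.0124;  (-2·δw/w)² = (-2×0.0743)² = 0.0221;  (-1·δd/d)² = (-1×0.0697)² = 0.00485;  (½·δu/u)² = (0.5×0.0532)² = 0.000707
δQ/Q = √(0.0552) = 0.235
Q = 0.00684, so δQ = 0.235 × 0.00684 = 0.00161.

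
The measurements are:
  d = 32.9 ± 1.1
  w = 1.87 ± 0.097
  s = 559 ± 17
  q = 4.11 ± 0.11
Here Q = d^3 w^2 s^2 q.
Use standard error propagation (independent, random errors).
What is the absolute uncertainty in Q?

2.54e+10

For a monomial Q ∝ d^3, w^2, s^2, q, fractional errors add in quadrature:
  (3·δd/d)² = (3×0.0334)² = 0.0101;  (2·δw/w)² = (2×0.0519)² = 0.0108;  (2·δs/s)² = (2×0.0304)² = 0.00370;  (1·δq/q)² = (1×0.0268)² = 0.000716
δQ/Q = √(0.0252) = 0.159
Q = 1.6e+11, so δQ = 0.159 × 1.6e+11 = 2.54e+10.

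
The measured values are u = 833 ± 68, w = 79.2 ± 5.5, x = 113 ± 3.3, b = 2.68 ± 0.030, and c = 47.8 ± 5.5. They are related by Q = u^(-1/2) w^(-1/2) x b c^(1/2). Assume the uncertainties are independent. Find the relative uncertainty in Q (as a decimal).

Relative error in a monomial: (δQ/Q)² = Σ (nᵢ · δxᵢ/xᵢ)².
  (−½·δu/u)² = (-0.5×0.0816)² = 0.00167;  (−½·δw/w)² = (-0.5×0.0694)² = 0.00121;  (1·δx/x)² = (1×0.0292)² = 0.000853;  (1·δb/b)² = (1×0.0112)² = 0.000125;  (½·δc/c)² = (0.5×0.115)² = 0.00331
δQ/Q = √(0.00716) = 0.0846

0.0846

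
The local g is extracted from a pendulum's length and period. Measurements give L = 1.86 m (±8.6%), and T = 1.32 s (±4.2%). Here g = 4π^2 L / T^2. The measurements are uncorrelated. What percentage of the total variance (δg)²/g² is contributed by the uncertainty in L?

(δg/g)² = (1·δL/L)² + (-2·δT/T)²
  L term: (1×0.0860)² = 0.00740
  T term: (-2×0.0420)² = 0.00706
Total = 0.0145. Share from L = 0.00740/0.0145 = 0.512.

51.2%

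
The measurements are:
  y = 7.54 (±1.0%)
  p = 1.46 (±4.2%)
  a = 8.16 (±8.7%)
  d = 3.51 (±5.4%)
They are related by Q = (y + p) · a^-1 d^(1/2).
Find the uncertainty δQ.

0.190

Let u = y + p = 9.00. δu = √(δy² + δp²) = √(0.00569 + 0.00376) = 0.0972, so δu/u = 0.0108.
Q is then a monomial in u, a, d:
δQ/Q = √((δu/u)² + (-1·δa/a)² + (½·δd/d)²) = √(0.000117 + 0.00757 + 0.000729) = 0.0917
Q = 2.07, so δQ = 0.0917 × 2.07 = 0.190.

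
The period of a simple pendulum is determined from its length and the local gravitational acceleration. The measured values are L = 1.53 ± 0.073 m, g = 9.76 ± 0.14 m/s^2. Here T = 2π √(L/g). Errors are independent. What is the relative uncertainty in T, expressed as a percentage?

2.49%

For a monomial T ∝ L^(1/2), g^(-1/2), fractional errors add in quadrature:
  (½·δL/L)² = (0.5×0.0477)² = 0.000569;  (−½·δg/g)² = (-0.5×0.0143)² = 5.14e-05
δT/T = √(0.000621) = 0.0249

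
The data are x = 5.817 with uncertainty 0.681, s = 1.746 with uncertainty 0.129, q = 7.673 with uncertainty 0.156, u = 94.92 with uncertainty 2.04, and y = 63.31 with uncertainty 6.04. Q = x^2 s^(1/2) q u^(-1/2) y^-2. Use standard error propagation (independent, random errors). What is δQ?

0.00268

Products/powers → add relative errors in quadrature, weighted by exponent:
  (2·δx/x)² = (2×0.117)² = 0.0548;  (½·δs/s)² = (0.5×0.0739)² = 0.00136;  (1·δq/q)² = (1×0.0203)² = 0.000413;  (−½·δu/u)² = (-0.5×0.0215)² = 0.000115;  (-2·δy/y)² = (-2×0.0954)² = 0.0364
δQ/Q = √(0.0931) = 0.305
Q = 0.008785, so δQ = 0.305 × 0.008785 = 0.00268.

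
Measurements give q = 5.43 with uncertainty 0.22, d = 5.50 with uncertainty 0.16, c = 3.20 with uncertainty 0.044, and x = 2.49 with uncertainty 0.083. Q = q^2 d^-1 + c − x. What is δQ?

0.471

Let p = q^2·d^-1 = 5.36. δp/p = √((2·δq/q)² + (-1·δd/d)²) = √(0.00657 + 0.000846) = 0.0861, so δp = 0.462.
Q = p + c − x: δQ = √(δp² + δc² + δx²) = √(0.213 + 0.00194 + 0.00689) = 0.471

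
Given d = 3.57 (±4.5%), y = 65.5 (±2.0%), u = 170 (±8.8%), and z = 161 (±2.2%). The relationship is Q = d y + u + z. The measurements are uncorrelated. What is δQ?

19.2

Let p = d·y = 234. δp/p = √((1·δd/d)² + (1·δy/y)²) = √(0.00202 + 0.000400) = 0.0492, so δp = 11.5.
Q = p + u + z: δQ = √(δp² + δu² + δz²) = √(133 + 224 + 12.5) = 19.2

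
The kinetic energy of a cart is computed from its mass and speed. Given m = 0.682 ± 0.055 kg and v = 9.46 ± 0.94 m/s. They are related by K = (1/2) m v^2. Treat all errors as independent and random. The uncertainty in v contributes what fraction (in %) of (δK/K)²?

(δK/K)² = (1·δm/m)² + (2·δv/v)²
  m term: (1×0.0806)² = 0.00650
  v term: (2×0.0994)² = 0.0395
Total = 0.0460. Share from v = 0.0395/0.0460 = 0.859.

85.9%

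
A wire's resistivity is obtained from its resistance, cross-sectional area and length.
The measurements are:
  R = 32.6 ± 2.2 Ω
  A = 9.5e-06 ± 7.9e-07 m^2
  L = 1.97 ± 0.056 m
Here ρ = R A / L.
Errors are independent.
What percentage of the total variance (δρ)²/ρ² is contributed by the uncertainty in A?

(δρ/ρ)² = (1·δR/R)² + (1·δA/A)² + (-1·δL/L)²
  R term: (1×0.0675)² = 0.00455
  A term: (1×0.0832)² = 0.00692
  L term: (-1×0.0284)² = 0.000808
Total = 0.0123. Share from A = 0.00692/0.0123 = 0.563.

56.3%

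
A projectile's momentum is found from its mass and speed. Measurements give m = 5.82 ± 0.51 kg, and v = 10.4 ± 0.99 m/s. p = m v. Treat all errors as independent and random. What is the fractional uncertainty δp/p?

Each factor contributes (exponent × relative error)² to (δp/p)²:
  (1·δm/m)² = (1×0.0876)² = 0.00768;  (1·δv/v)² = (1×0.0952)² = 0.00906
δp/p = √(0.0167) = 0.129

0.129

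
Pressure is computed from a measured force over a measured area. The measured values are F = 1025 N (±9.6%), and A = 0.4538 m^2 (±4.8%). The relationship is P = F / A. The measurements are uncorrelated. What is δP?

242 Pa

Relative error in a monomial: (δP/P)² = Σ (nᵢ · δxᵢ/xᵢ)².
  (1·δF/F)² = (1×0.0960)² = 0.00922;  (-1·δA/A)² = (-1×0.0480)² = 0.00230
δP/P = √(0.0115) = 0.107
P = 2259 Pa, so δP = 0.107 × 2259 = 242 Pa.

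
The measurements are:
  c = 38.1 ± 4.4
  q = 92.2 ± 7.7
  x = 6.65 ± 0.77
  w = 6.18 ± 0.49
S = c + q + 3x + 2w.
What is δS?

S is a linear combination, so absolute uncertainties add in quadrature:
  (δc)² = 19.4;  (δq)² = 59.3;  (3·δx)² = 5.34;  (2·δw)² = 0.960
δS = √(84.9) = 9.22

9.22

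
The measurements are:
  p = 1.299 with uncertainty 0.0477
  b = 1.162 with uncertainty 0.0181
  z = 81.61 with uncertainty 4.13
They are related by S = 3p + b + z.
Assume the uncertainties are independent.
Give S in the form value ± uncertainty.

S is a linear combination, so absolute uncertainties add in quadrature:
  (3·δp)² = 0.0205;  (δb)² = 0.000328;  (δz)² = 17.1
δS = √(17.1) = 4.13
S = 86.67.

86.67 ± 4.13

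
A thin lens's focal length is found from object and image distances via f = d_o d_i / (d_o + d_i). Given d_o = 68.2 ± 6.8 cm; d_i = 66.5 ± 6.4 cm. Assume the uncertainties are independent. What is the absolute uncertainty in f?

∂f/∂d_o = (d_i/(d_o+d_i))² = 0.244;  ∂f/∂d_i = (d_o/(d_o+d_i))² = 0.256
δf = √((∂f/∂d_o · δd_o)² + (∂f/∂d_i · δd_i)²) = √(2.75 + 2.69) = 2.33 cm

2.33 cm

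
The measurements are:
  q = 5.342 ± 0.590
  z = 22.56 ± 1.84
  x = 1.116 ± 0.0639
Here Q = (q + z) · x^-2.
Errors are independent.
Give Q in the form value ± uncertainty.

Let u = q + z = 27.90. δu = √(δq² + δz²) = √(0.348 + 3.39) = 1.93, so δu/u = 0.0693.
Q is then a monomial in u, x:
δQ/Q = √((δu/u)² + (-2·δx/x)²) = √(0.00480 + 0.0131) = 0.134
Q = 22.40, so δQ = 0.134 × 22.40 = 3.00.

22.40 ± 3.00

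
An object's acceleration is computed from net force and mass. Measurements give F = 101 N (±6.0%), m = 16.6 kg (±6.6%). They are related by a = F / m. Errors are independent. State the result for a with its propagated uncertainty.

Since a is a product/quotient, work with relative uncertainties:
  (1·δF/F)² = (1×0.0600)² = 0.00360;  (-1·δm/m)² = (-1×0.0660)² = 0.00436
δa/a = √(0.00796) = 0.0892
a = 6.08 m/s^2, so δa = 0.0892 × 6.08 = 0.543 m/s^2.

6.08 ± 0.543 m/s^2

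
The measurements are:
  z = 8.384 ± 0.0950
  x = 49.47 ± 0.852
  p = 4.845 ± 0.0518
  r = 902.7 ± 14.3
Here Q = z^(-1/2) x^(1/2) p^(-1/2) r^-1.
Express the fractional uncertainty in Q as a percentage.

Products/powers → add relative errors in quadrature, weighted by exponent:
  (−½·δz/z)² = (-0.5×0.0113)² = 3.21e-05;  (½·δx/x)² = (0.5×0.0172)² = 7.42e-05;  (−½·δp/p)² = (-0.5×0.0107)² = 2.86e-05;  (-1·δr/r)² = (-1×0.0158)² = 0.000251
δQ/Q = √(0.000386) = 0.0196

1.96%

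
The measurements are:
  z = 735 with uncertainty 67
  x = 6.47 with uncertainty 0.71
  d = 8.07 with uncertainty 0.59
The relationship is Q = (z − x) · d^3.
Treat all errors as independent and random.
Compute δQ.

91100

Let u = z − x = 729. δu = √(δz² + δx²) = √(4490 + 0.504) = 67.0, so δu/u = 0.0920.
Q is then a monomial in u, d:
δQ/Q = √((δu/u)² + (3·δd/d)²) = √(0.00846 + 0.0481) = 0.238
Q = 3.83e+05, so δQ = 0.238 × 3.83e+05 = 91100.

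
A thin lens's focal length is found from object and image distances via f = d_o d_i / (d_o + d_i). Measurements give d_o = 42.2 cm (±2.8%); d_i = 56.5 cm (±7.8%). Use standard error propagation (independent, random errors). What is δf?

∂f/∂d_o = (d_i/(d_o+d_i))² = 0.328;  ∂f/∂d_i = (d_o/(d_o+d_i))² = 0.183
δf = √((∂f/∂d_o · δd_o)² + (∂f/∂d_i · δd_i)²) = √(0.150 + 0.649) = 0.894 cm

0.894 cm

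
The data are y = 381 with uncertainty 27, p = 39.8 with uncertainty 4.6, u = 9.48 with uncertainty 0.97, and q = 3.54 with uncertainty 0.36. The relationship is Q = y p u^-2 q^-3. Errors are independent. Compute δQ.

Each factor contributes (exponent × relative error)² to (δQ/Q)²:
  (1·δy/y)² = (1×0.0709)² = 0.00502;  (1·δp/p)² = (1×0.116)² = 0.0134;  (-2·δu/u)² = (-2×0.102)² = 0.0419;  (-3·δq/q)² = (-3×0.102)² = 0.0931
δQ/Q = √(0.153) = 0.392
Q = 3.80, so δQ = 0.392 × 3.80 = 1.49.

1.49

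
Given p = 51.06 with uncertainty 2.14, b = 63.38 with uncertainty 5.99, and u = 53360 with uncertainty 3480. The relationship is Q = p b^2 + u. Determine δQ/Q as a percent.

15.4%

Let w = p·b^2 = 205100. δw/w = √((1·δp/p)² + (2·δb/b)²) = √(0.00176 + 0.0357) = 0.194, so δw = 39700.
Q = w + u: δQ = √(δw² + δu²) = √(1.58e+09 + 1.21e+07) = 39900
Q = 258500, so δQ/Q = 39900/258500 = 0.154.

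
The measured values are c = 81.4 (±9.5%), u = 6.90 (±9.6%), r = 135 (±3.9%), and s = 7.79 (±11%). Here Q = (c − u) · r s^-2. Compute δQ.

40.9

Let w = c − u = 74.5. δw = √(δc² + δu²) = √(59.8 + 0.439) = 7.76, so δw/w = 0.104.
Q is then a monomial in w, r, s:
δQ/Q = √((δw/w)² + (1·δr/r)² + (-2·δs/s)²) = √(0.0109 + 0.00152 + 0.0484) = 0.247
Q = 166, so δQ = 0.247 × 166 = 40.9.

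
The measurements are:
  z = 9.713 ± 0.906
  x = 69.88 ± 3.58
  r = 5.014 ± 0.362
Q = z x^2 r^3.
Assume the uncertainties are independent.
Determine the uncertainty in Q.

For a monomial Q ∝ z, x^2, r^3, fractional errors add in quadrature:
  (1·δz/z)² = (1×0.0933)² = 0.00870;  (2·δx/x)² = (2×0.0512)² = 0.0105;  (3·δr/r)² = (3×0.0722)² = 0.0469
δQ/Q = √(0.0661) = 0.257
Q = 5.979e+06, so δQ = 0.257 × 5.979e+06 = 1.54e+06.

1.54e+06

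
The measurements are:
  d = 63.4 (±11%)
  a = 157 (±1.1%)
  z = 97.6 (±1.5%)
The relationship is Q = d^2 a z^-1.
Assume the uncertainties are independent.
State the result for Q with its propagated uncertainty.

6470 ± 1430

Products/powers → add relative errors in quadrature, weighted by exponent:
  (2·δd/d)² = (2×0.110)² = 0.0484;  (1·δa/a)² = (1×0.0110)² = 0.000121;  (-1·δz/z)² = (-1×0.0150)² = 0.000225
δQ/Q = √(0.0487) = 0.221
Q = 6470, so δQ = 0.221 × 6470 = 1430.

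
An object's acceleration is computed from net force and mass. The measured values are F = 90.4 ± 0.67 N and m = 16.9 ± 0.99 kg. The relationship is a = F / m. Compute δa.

Products/powers → add relative errors in quadrature, weighted by exponent:
  (1·δF/F)² = (1×0.00741)² = 5.49e-05;  (-1·δm/m)² = (-1×0.0586)² = 0.00343
δa/a = √(0.00349) = 0.0590
a = 5.35 m/s^2, so δa = 0.0590 × 5.35 = 0.316 m/s^2.

0.316 m/s^2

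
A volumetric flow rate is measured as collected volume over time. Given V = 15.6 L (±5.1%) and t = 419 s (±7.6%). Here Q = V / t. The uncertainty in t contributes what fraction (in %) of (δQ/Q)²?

(δQ/Q)² = (1·δV/V)² + (-1·δt/t)²
  V term: (1×0.0510)² = 0.00260
  t term: (-1×0.0760)² = 0.00578
Total = 0.00838. Share from t = 0.00578/0.00838 = 0.690.

69.0%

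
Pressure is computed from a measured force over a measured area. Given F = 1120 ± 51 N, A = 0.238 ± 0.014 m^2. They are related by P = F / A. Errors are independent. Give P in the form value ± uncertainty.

Relative error in a monomial: (δP/P)² = Σ (nᵢ · δxᵢ/xᵢ)².
  (1·δF/F)² = (1×0.0455)² = 0.00207;  (-1·δA/A)² = (-1×0.0588)² = 0.00346
δP/P = √(0.00553) = 0.0744
P = 4710 Pa, so δP = 0.0744 × 4710 = 350 Pa.

4710 ± 350 Pa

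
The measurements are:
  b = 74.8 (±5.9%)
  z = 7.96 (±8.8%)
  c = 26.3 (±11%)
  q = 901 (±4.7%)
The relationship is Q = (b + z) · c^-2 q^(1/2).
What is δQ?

0.818

Let u = b + z = 82.8. δu = √(δb² + δz²) = √(19.5 + 0.491) = 4.47, so δu/u = 0.0540.
Q is then a monomial in u, c, q:
δQ/Q = √((δu/u)² + (-2·δc/c)² + (½·δq/q)²) = √(0.00292 + 0.0484 + 0.000552) = 0.228
Q = 3.59, so δQ = 0.228 × 3.59 = 0.818.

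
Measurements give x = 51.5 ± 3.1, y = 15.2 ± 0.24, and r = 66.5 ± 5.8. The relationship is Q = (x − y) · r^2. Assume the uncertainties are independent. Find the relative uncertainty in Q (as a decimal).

0.194

Let u = x − y = 36.3. δu = √(δx² + δy²) = √(9.61 + 0.0576) = 3.11, so δu/u = 0.0857.
Q is then a monomial in u, r:
δQ/Q = √((δu/u)² + (2·δr/r)²) = √(0.00734 + 0.0304) = 0.194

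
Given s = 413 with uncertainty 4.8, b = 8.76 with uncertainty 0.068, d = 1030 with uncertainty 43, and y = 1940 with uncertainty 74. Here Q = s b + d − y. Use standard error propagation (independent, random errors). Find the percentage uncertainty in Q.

Let p = s·b = 3620. δp/p = √((1·δs/s)² + (1·δb/b)²) = √(0.000135 + 6.03e-05) = 0.0140, so δp = 50.6.
Q = p + d − y: δQ = √(δp² + δd² + δy²) = √(2560 + 1850 + 5480) = 99.4
Q = 2710, so δQ/Q = 99.4/2710 = 0.0367.

3.67%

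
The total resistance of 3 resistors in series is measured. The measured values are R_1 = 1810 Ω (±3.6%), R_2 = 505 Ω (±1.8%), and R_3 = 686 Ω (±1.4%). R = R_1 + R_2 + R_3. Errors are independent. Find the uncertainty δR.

Sums and differences: (δR)² = Σ (cᵢ δxᵢ)².
  (δR_1)² = 4250;  (δR_2)² = 82.6;  (δR_3)² = 92.2
δR = √(4420) = 66.5 Ω

66.5 Ω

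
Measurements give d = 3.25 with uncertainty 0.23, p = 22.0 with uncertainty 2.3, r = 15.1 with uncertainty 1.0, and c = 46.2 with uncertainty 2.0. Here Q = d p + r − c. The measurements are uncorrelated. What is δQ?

9.30

Let w = d·p = 71.5. δw/w = √((1·δd/d)² + (1·δp/p)²) = √(0.00501 + 0.0109) = 0.126, so δw = 9.03.
Q = w + r − c: δQ = √(δw² + δr² + δc²) = √(81.5 + 1.00 + 4.00) = 9.30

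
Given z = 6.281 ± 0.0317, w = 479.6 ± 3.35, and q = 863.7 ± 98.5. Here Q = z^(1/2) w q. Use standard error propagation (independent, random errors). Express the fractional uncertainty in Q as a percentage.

11.4%

Each factor contributes (exponent × relative error)² to (δQ/Q)²:
  (½·δz/z)² = (0.5×0.00505)² = 6.37e-06;  (1·δw/w)² = (1×0.00698)² = 4.88e-05;  (1·δq/q)² = (1×0.114)² = 0.0130
δQ/Q = √(0.0131) = 0.114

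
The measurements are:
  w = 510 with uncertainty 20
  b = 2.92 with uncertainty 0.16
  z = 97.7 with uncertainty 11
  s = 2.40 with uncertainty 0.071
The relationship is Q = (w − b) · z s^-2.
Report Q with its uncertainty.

Let u = w − b = 507. δu = √(δw² + δb²) = √(400 + 0.0256) = 20.0, so δu/u = 0.0394.
Q is then a monomial in u, z, s:
δQ/Q = √((δu/u)² + (1·δz/z)² + (-2·δs/s)²) = √(0.00156 + 0.0127 + 0.00350) = 0.133
Q = 8600, so δQ = 0.133 × 8600 = 1150.

8600 ± 1150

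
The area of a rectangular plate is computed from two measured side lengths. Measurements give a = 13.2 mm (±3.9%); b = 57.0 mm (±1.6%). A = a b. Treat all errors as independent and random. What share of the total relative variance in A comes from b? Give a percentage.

14.4%

(δA/A)² = (1·δa/a)² + (1·δb/b)²
  a term: (1×0.0390)² = 0.00152
  b term: (1×0.0160)² = 0.000256
Total = 0.00178. Share from b = 0.000256/0.00178 = 0.144.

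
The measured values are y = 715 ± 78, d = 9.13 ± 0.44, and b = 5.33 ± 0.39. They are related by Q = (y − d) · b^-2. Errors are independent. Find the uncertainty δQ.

4.56

Let u = y − d = 706. δu = √(δy² + δd²) = √(6080 + 0.194) = 78.0, so δu/u = 0.111.
Q is then a monomial in u, b:
δQ/Q = √((δu/u)² + (-2·δb/b)²) = √(0.0122 + 0.0214) = 0.183
Q = 24.8, so δQ = 0.183 × 24.8 = 4.56.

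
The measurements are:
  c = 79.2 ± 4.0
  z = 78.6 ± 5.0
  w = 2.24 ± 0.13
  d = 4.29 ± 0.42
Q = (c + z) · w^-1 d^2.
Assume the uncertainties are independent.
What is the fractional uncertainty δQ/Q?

Let u = c + z = 158. δu = √(δc² + δz²) = √(16.0 + 25.0) = 6.40, so δu/u = 0.0406.
Q is then a monomial in u, w, d:
δQ/Q = √((δu/u)² + (-1·δw/w)² + (2·δd/d)²) = √(0.00165 + 0.00337 + 0.0383) = 0.208

0.208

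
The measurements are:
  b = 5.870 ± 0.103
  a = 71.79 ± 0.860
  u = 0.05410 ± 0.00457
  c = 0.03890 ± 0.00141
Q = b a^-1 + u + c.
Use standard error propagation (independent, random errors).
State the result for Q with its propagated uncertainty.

Let p = b·a^-1 = 0.08177. δp/p = √((1·δb/b)² + (-1·δa/a)²) = √(0.000308 + 0.000144) = 0.0212, so δp = 0.00174.
Q = p + u + c: δQ = √(δp² + δu² + δc²) = √(3.02e-06 + 2.09e-05 + 1.99e-06) = 0.00509
Q = 0.1748.

0.1748 ± 0.00509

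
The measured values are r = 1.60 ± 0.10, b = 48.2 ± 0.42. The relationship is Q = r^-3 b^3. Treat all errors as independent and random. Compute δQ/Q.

Each factor contributes (exponent × relative error)² to (δQ/Q)²:
  (-3·δr/r)² = (-3×0.0625)² = 0.0352;  (3·δb/b)² = (3×0.00871)² = 0.000683
δQ/Q = √(0.0358) = 0.189

0.189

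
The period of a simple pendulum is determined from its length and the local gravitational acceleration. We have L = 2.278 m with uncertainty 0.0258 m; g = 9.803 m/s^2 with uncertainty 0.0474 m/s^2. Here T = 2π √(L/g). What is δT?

Relative error in a monomial: (δT/T)² = Σ (nᵢ · δxᵢ/xᵢ)².
  (½·δL/L)² = (0.5×0.0113)² = 3.21e-05;  (−½·δg/g)² = (-0.5×0.00484)² = 5.84e-06
δT/T = √(3.79e-05) = 0.00616
T = 3.029 s, so δT = 0.00616 × 3.029 = 0.0186 s.

0.0186 s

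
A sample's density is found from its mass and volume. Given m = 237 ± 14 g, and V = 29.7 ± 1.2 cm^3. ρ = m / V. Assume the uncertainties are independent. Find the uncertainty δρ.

0.571 g/cm^3

Relative error in a monomial: (δρ/ρ)² = Σ (nᵢ · δxᵢ/xᵢ)².
  (1·δm/m)² = (1×0.0591)² = 0.00349;  (-1·δV/V)² = (-1×0.0404)² = 0.00163
δρ/ρ = √(0.00512) = 0.0716
ρ = 7.98 g/cm^3, so δρ = 0.0716 × 7.98 = 0.571 g/cm^3.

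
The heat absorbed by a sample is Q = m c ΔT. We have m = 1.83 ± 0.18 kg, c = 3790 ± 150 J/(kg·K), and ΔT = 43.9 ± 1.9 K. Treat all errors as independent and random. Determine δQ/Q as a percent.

11.5%

Relative error in a monomial: (δQ/Q)² = Σ (nᵢ · δxᵢ/xᵢ)².
  (1·δm/m)² = (1×0.0984)² = 0.00967;  (1·δc/c)² = (1×0.0396)² = 0.00157;  (1·δΔT/ΔT)² = (1×0.0433)² = 0.00187
δQ/Q = √(0.0131) = 0.115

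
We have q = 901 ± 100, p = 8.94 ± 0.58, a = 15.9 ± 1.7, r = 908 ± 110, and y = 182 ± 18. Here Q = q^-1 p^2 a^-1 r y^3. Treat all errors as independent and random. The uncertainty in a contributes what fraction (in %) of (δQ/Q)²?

7.98%

(δQ/Q)² = (-1·δq/q)² + (2·δp/p)² + (-1·δa/a)² + (1·δr/r)² + (3·δy/y)²
  q term: (-1×0.111)² = 0.0123
  p term: (2×0.0649)² = 0.0168
  a term: (-1×0.107)² = 0.0114
  r term: (1×0.121)² = 0.0147
  y term: (3×0.0989)² = 0.0880
Total = 0.143. Share from a = 0.0114/0.143 = 0.0798.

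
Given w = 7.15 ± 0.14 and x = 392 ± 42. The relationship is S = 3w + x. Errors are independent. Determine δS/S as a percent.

10.2%

Absolute uncertainties add in quadrature for a linear combination:
  (3·δw)² = 0.176;  (δx)² = 1760
δS = √(1760) = 42.0
S = 413, so δS/S = 42.0/413 = 0.102.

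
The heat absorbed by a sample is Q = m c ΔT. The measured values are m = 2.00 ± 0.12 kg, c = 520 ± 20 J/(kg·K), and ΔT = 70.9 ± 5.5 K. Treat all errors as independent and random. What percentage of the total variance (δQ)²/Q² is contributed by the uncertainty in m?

32.4%

(δQ/Q)² = (1·δm/m)² + (1·δc/c)² + (1·δΔT/ΔT)²
  m term: (1×0.0600)² = 0.00360
  c term: (1×0.0385)² = 0.00148
  ΔT term: (1×0.0776)² = 0.00602
Total = 0.0111. Share from m = 0.00360/0.0111 = 0.324.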